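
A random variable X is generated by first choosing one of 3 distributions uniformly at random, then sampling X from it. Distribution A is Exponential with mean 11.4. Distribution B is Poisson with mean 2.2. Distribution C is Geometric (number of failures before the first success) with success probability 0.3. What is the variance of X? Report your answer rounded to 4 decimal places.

65.1862

Per component, A: μ=11.4, E[X²]=259.92; B: μ=2.2, E[X²]=7.04; C: μ=2.33333, E[X²]=13.2222.
E[X] = 0.333333·11.4 + 0.333333·2.2 + 0.333333·2.33333 = 5.31111.
E[X²] = 0.333333·259.92 + 0.333333·7.04 + 0.333333·13.2222 = 93.3941.
Var(X) = E[X²] − (E[X])² = 93.3941 − 28.2079 = 65.1862.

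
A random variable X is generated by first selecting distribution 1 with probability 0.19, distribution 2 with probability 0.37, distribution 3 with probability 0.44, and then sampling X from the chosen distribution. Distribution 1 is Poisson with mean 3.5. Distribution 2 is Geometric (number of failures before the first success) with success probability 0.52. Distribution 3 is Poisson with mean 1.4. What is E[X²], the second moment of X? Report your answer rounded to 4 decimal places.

5.4430

For each component E[X²] = Var + (mean)², giving 1: 15.75; 2: 2.62722; 3: 3.36.
Overall E[X²] = 0.19·15.75 + 0.37·2.62722 + 0.44·3.36 = 5.44297.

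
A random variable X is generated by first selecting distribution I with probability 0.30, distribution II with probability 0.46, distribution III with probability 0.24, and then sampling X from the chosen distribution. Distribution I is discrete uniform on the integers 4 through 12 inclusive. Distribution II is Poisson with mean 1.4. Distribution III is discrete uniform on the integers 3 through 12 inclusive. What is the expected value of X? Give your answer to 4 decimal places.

4.8440

Component means — I: 8; II: 1.4; III: 7.5.
E[X] = 0.3·8 + 0.46·1.4 + 0.24·7.5 = 4.844.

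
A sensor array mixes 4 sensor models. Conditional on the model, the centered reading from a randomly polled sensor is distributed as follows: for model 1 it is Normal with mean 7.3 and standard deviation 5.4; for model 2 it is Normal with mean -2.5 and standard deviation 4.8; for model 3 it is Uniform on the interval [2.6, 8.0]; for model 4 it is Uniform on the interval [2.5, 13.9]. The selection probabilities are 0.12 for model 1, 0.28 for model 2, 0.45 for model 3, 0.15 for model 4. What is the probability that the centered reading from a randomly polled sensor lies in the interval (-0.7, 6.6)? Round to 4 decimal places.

0.5237

Conditional on each model, P(-0.7 < X < 6.6): 1: 0.379191; 2: 0.324839; 3: 0.740741; 4: 0.359649.
By total probability, P(-0.7 < X < 6.6) = 0.12·0.379191 + 0.28·0.324839 + 0.45·0.740741 + 0.15·0.359649 = 0.523739.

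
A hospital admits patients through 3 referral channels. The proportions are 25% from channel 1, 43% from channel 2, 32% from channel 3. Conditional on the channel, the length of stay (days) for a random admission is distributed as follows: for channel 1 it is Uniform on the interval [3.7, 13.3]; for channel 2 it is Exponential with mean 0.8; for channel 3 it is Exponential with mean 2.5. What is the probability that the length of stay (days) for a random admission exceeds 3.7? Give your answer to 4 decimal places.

Conditional on each channel, P(X > 3.7): 1: 1; 2: 0.00980366; 3: 0.227638.
By total probability, P(X > 3.7) = 0.25·1 + 0.43·0.00980366 + 0.32·0.227638 = 0.32706.

0.3271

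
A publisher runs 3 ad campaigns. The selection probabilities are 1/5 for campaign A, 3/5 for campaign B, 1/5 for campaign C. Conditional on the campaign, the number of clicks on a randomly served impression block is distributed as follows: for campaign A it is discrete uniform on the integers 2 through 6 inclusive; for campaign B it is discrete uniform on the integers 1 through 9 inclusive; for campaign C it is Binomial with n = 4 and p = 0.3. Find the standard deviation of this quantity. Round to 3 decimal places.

Per component, A: μ=4, E[X²]=18; B: μ=5, E[X²]=31.6667; C: μ=1.2, E[X²]=2.28.
E[X] = 0.2·4 + 0.6·5 + 0.2·1.2 = 4.04.
E[X²] = 0.2·18 + 0.6·31.6667 + 0.2·2.28 = 23.056.
Var(X) = E[X²] − (E[X])² = 23.056 − 16.3216 = 6.7344.
SD(X) = √6.7344 = 2.59507.

2.595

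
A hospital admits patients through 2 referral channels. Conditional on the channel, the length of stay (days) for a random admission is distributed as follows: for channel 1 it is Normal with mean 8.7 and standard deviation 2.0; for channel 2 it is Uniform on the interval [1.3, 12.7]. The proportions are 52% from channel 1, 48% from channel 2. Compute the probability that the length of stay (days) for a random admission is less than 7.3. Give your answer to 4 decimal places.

0.3785

Conditional on each channel, P(X < 7.3): 1: 0.241964; 2: 0.526316.
By total probability, P(X < 7.3) = 0.52·0.241964 + 0.48·0.526316 = 0.378453.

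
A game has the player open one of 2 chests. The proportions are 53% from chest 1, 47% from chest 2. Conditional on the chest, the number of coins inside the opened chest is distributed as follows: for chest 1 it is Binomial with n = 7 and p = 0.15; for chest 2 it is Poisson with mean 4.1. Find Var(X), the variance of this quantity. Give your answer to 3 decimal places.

Per component, 1: μ=1.05, E[X²]=1.995; 2: μ=4.1, E[X²]=20.91.
E[X] = 0.53·1.05 + 0.47·4.1 = 2.4835.
E[X²] = 0.53·1.995 + 0.47·20.91 = 10.885.
Var(X) = E[X²] − (E[X])² = 10.885 − 6.16777 = 4.71728.

4.717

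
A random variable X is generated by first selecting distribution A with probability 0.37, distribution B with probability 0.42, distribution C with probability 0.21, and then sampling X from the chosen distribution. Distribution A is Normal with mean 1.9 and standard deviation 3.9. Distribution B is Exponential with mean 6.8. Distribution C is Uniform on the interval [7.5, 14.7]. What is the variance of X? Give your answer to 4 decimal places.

37.8942

Per component, A: μ=1.9, E[X²]=18.82; B: μ=6.8, E[X²]=92.48; C: μ=11.1, E[X²]=127.53.
E[X] = 0.37·1.9 + 0.42·6.8 + 0.21·11.1 = 5.89.
E[X²] = 0.37·18.82 + 0.42·92.48 + 0.21·127.53 = 72.5863.
Var(X) = E[X²] − (E[X])² = 72.5863 − 34.6921 = 37.8942.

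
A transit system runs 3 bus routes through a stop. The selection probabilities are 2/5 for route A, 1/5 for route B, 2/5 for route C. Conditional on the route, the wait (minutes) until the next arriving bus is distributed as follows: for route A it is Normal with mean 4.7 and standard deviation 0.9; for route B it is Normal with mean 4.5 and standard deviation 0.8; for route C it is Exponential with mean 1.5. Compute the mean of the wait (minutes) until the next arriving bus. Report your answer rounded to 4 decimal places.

3.3800

Component means — A: 4.7; B: 4.5; C: 1.5.
E[X] = 0.4·4.7 + 0.2·4.5 + 0.4·1.5 = 3.38.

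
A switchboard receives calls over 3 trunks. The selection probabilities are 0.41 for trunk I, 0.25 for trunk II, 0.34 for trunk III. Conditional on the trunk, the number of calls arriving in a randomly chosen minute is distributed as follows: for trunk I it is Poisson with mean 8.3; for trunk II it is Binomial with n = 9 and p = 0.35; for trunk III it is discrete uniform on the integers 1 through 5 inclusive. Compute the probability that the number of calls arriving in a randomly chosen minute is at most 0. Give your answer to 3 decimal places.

0.005

Conditional on each trunk, P(X ≤ 0): I: 0.000248517; II: 0.0207119; III: 0.
By total probability, P(X ≤ 0) = 0.41·0.000248517 + 0.25·0.0207119 + 0.34·0 = 0.00527987.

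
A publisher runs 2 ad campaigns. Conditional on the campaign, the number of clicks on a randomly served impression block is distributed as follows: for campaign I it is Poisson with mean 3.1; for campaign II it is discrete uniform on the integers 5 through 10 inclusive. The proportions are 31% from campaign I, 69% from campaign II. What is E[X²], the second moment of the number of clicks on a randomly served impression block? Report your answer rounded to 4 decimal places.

44.7651

For each component E[X²] = Var + (mean)², giving I: 12.71; II: 59.1667.
Overall E[X²] = 0.31·12.71 + 0.69·59.1667 = 44.7651.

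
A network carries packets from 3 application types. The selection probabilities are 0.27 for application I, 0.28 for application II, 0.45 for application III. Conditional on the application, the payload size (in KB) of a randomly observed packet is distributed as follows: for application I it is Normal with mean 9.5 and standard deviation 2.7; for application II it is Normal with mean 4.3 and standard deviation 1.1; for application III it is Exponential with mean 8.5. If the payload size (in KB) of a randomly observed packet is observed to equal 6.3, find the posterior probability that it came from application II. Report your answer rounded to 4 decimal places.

Likelihoods f(6.3 | ·): I: 0.0732028; II: 0.0694505; III: 0.0560651.
Posterior ∝ prior × likelihood. Numerator for II: 0.28·0.0694505 = 0.0194461.
Normalizing constant: 0.27·0.0732028 + 0.28·0.0694505 + 0.45·0.0560651 = 0.0644402.
P(II | observation) = 0.0194461 / 0.0644402 = 0.30177.

0.3018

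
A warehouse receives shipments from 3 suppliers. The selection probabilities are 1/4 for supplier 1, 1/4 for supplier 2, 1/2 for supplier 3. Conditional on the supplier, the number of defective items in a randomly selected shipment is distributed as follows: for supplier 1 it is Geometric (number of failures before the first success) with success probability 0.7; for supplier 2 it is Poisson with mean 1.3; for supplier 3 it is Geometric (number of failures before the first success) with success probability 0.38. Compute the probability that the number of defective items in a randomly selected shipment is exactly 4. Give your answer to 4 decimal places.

Conditional on each supplier, P(X = 4): 1: 0.00567; 2: 0.0324324; 3: 0.0561501.
By total probability, P(X = 4) = 0.25·0.00567 + 0.25·0.0324324 + 0.5·0.0561501 = 0.0376006.

0.0376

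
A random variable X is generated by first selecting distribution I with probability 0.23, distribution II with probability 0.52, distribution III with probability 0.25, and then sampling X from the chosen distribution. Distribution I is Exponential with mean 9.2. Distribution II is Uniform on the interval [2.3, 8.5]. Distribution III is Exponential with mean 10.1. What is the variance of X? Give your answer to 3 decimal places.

51.281

Per component, I: μ=9.2, E[X²]=169.28; II: μ=5.4, E[X²]=32.3633; III: μ=10.1, E[X²]=204.02.
E[X] = 0.23·9.2 + 0.52·5.4 + 0.25·10.1 = 7.449.
E[X²] = 0.23·169.28 + 0.52·32.3633 + 0.25·204.02 = 106.768.
Var(X) = E[X²] − (E[X])² = 106.768 − 55.4876 = 51.2807.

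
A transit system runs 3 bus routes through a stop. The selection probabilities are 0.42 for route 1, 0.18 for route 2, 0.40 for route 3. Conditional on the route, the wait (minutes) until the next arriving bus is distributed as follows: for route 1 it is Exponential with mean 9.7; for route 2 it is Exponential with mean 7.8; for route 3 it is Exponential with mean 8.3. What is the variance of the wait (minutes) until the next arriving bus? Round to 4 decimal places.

Per component, 1: μ=9.7, E[X²]=188.18; 2: μ=7.8, E[X²]=121.68; 3: μ=8.3, E[X²]=137.78.
E[X] = 0.42·9.7 + 0.18·7.8 + 0.4·8.3 = 8.798.
E[X²] = 0.42·188.18 + 0.18·121.68 + 0.4·137.78 = 156.05.
Var(X) = E[X²] − (E[X])² = 156.05 − 77.4048 = 78.6452.

78.6452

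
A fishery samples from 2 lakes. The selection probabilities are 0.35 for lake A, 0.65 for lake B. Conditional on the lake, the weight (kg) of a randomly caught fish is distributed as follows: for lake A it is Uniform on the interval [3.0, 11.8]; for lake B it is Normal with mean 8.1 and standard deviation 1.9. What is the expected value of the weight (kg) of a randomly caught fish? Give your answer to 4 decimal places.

Component means — A: 7.4; B: 8.1.
E[X] = 0.35·7.4 + 0.65·8.1 = 7.855.

7.8550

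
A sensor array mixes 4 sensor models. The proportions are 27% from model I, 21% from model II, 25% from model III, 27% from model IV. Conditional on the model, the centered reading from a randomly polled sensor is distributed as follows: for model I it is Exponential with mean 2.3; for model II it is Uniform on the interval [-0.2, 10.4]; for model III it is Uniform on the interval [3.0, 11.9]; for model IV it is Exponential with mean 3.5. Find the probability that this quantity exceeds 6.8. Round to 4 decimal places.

0.2673

Conditional on each model, P(X > 6.8): I: 0.0519995; II: 0.339623; III: 0.573034; IV: 0.143294.
By total probability, P(X > 6.8) = 0.27·0.0519995 + 0.21·0.339623 + 0.25·0.573034 + 0.27·0.143294 = 0.267308.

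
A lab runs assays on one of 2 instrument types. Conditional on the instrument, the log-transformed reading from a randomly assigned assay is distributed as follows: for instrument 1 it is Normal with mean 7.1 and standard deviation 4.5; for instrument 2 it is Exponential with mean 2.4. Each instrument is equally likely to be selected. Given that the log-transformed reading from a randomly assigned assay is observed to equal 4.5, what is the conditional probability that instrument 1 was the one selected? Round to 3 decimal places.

Likelihoods f(4.5 | ·): 1: 0.0750253; 2: 0.0638979.
Posterior ∝ prior × likelihood. Numerator for 1: 0.5·0.0750253 = 0.0375127.
Normalizing constant: 0.5·0.0750253 + 0.5·0.0638979 = 0.0694616.
P(1 | observation) = 0.0375127 / 0.0694616 = 0.540049.

0.540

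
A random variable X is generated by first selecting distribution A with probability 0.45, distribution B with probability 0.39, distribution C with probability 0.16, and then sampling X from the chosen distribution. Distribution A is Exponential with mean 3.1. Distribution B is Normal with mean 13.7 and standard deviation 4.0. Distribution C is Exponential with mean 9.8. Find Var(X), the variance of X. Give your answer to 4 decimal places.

Per component, A: μ=3.1, E[X²]=19.22; B: μ=13.7, E[X²]=203.69; C: μ=9.8, E[X²]=192.08.
E[X] = 0.45·3.1 + 0.39·13.7 + 0.16·9.8 = 8.306.
E[X²] = 0.45·19.22 + 0.39·203.69 + 0.16·192.08 = 118.821.
Var(X) = E[X²] − (E[X])² = 118.821 − 68.9896 = 49.8313.

49.8313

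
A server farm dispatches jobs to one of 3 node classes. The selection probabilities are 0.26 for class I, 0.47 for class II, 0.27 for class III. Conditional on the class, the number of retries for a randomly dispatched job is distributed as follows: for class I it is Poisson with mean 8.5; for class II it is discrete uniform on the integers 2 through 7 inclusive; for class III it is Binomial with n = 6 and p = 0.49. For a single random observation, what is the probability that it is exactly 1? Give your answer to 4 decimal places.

Conditional on each class, P(X = 1): I: 0.00172948; II: 0; III: 0.101437.
By total probability, P(X = 1) = 0.26·0.00172948 + 0.47·0 + 0.27·0.101437 = 0.0278378.

0.0278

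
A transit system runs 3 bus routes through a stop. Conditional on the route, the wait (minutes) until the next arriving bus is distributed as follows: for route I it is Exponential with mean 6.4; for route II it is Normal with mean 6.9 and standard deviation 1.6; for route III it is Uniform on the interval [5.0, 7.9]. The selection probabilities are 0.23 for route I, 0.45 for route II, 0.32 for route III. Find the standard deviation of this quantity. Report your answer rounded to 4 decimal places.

Per component, I: μ=6.4, E[X²]=81.92; II: μ=6.9, E[X²]=50.17; III: μ=6.45, E[X²]=42.3033.
E[X] = 0.23·6.4 + 0.45·6.9 + 0.32·6.45 = 6.641.
E[X²] = 0.23·81.92 + 0.45·50.17 + 0.32·42.3033 = 54.9552.
Var(X) = E[X²] − (E[X])² = 54.9552 − 44.1029 = 10.8523.
SD(X) = √10.8523 = 3.29428.

3.2943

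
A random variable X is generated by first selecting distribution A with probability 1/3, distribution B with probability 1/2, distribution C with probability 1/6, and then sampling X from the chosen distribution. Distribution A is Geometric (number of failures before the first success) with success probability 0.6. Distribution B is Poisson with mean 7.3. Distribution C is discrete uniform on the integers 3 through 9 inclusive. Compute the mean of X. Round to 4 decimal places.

Component means — A: 0.666667; B: 7.3; C: 6.
E[X] = 0.333333·0.666667 + 0.5·7.3 + 0.166667·6 = 4.87222.

4.8722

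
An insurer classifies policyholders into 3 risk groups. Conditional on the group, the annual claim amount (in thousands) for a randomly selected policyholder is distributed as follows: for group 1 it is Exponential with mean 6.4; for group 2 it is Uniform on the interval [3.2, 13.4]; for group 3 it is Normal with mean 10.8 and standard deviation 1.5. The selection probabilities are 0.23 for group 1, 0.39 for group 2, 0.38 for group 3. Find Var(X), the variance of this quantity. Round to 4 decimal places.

Per component, 1: μ=6.4, E[X²]=81.92; 2: μ=8.3, E[X²]=77.56; 3: μ=10.8, E[X²]=118.89.
E[X] = 0.23·6.4 + 0.39·8.3 + 0.38·10.8 = 8.813.
E[X²] = 0.23·81.92 + 0.39·77.56 + 0.38·118.89 = 94.2682.
Var(X) = E[X²] − (E[X])² = 94.2682 − 77.669 = 16.5992.

16.5992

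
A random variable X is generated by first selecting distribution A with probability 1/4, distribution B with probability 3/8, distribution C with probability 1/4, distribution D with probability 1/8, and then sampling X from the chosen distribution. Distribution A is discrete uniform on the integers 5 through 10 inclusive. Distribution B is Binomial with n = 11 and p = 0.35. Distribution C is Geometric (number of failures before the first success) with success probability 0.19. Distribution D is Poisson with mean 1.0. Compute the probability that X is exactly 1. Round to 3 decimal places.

Conditional on each component, P(X = 1): A: 0; B: 0.0518316; C: 0.1539; D: 0.367879.
By total probability, P(X = 1) = 0.25·0 + 0.375·0.0518316 + 0.25·0.1539 + 0.125·0.367879 = 0.103897.

0.104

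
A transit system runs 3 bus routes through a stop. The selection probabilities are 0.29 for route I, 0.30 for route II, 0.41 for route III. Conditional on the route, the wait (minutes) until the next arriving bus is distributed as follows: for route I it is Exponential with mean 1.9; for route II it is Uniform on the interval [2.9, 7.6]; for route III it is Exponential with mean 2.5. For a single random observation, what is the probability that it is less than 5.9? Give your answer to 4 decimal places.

0.8398

Conditional on each route, P(X < 5.9): I: 0.955187; II: 0.638298; III: 0.90558.
By total probability, P(X < 5.9) = 0.29·0.955187 + 0.3·0.638298 + 0.41·0.90558 = 0.839781.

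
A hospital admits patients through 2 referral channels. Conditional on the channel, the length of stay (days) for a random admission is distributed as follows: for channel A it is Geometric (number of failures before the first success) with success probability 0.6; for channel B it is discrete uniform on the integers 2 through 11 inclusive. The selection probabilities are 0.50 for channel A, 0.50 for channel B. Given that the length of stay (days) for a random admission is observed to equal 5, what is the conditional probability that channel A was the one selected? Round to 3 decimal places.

0.058

Likelihoods P(X=5 | ·): A: 0.006144; B: 0.1.
Posterior ∝ prior × likelihood. Numerator for A: 0.5·0.006144 = 0.003072.
Normalizing constant: 0.5·0.006144 + 0.5·0.1 = 0.053072.
P(A | observation) = 0.003072 / 0.053072 = 0.0578836.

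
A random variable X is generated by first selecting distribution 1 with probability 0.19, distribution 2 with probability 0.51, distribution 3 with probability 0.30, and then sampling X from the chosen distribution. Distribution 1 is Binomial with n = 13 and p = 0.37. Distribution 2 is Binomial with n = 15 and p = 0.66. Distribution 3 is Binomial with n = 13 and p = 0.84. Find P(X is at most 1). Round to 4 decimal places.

0.0040

Conditional on each component, P(X ≤ 1): 1: 0.021266; 2: 2.82491e-06; 3: 3.11874e-09.
By total probability, P(X ≤ 1) = 0.19·0.021266 + 0.51·2.82491e-06 + 0.3·3.11874e-09 = 0.00404198.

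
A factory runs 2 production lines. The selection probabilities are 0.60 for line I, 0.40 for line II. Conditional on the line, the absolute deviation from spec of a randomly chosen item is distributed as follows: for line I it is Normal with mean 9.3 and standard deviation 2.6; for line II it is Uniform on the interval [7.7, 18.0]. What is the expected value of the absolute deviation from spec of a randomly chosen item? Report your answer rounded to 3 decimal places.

Component means — I: 9.3; II: 12.85.
E[X] = 0.6·9.3 + 0.4·12.85 = 10.72.

10.720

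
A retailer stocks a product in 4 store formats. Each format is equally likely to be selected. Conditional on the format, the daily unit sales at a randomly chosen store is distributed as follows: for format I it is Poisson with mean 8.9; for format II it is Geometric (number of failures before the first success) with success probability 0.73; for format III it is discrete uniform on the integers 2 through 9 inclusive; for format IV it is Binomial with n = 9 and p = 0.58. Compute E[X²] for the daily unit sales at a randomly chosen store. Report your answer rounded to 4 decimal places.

38.4236

For each component E[X²] = Var + (mean)², giving I: 88.11; II: 0.64346; III: 35.5; IV: 29.4408.
Overall E[X²] = 0.25·88.11 + 0.25·0.64346 + 0.25·35.5 + 0.25·29.4408 = 38.4236.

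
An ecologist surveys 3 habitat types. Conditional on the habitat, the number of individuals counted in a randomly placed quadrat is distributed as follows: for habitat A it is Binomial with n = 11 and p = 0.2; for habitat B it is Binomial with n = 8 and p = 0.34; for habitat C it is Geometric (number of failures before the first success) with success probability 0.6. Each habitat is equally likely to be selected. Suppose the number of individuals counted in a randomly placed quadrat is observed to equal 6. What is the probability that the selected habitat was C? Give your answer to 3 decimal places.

Likelihoods P(X=6 | ·): A: 0.00968884; B: 0.0188417; C: 0.0024576.
Posterior ∝ prior × likelihood. Numerator for C: 0.333333·0.0024576 = 0.0008192.
Normalizing constant: 0.333333·0.00968884 + 0.333333·0.0188417 + 0.333333·0.0024576 = 0.0103294.
P(C | observation) = 0.0008192 / 0.0103294 = 0.0793078.

0.079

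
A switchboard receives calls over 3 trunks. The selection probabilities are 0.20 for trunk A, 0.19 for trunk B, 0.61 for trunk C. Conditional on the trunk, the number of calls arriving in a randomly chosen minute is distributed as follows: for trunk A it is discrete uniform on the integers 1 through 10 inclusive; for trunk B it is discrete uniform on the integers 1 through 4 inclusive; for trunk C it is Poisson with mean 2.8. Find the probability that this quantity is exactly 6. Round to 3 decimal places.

0.045

Conditional on each trunk, P(X = 6): A: 0.1; B: 0; C: 0.0406997.
By total probability, P(X = 6) = 0.2·0.1 + 0.19·0 + 0.61·0.0406997 = 0.0448268.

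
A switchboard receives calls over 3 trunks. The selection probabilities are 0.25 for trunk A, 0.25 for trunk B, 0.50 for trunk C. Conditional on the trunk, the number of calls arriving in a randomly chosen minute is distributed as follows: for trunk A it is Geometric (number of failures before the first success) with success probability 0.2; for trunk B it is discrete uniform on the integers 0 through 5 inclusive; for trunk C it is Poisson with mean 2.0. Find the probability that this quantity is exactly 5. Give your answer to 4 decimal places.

0.0761

Conditional on each trunk, P(X = 5): A: 0.065536; B: 0.166667; C: 0.0360894.
By total probability, P(X = 5) = 0.25·0.065536 + 0.25·0.166667 + 0.5·0.0360894 = 0.0760954.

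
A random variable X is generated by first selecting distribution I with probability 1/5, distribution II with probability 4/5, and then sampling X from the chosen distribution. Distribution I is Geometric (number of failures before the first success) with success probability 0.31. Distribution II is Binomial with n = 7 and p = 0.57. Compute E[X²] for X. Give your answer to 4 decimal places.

For each component E[X²] = Var + (mean)², giving I: 12.1342; II: 17.6358.
Overall E[X²] = 0.2·12.1342 + 0.8·17.6358 = 16.5355.

16.5355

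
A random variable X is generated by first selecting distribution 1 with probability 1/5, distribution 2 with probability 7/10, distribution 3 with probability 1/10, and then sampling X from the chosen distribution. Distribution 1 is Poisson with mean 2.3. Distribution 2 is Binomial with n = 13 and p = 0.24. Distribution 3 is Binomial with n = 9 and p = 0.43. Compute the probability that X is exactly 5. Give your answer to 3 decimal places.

0.110

Conditional on each component, P(X = 5): 1: 0.053775; 2: 0.114063; 3: 0.195529.
By total probability, P(X = 5) = 0.2·0.053775 + 0.7·0.114063 + 0.1·0.195529 = 0.110152.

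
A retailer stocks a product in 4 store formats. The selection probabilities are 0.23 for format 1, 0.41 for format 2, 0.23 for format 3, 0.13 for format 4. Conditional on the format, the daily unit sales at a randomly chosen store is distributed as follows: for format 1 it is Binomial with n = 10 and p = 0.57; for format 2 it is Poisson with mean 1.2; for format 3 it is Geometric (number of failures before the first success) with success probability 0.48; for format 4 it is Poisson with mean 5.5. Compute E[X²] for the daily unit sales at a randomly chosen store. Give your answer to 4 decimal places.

For each component E[X²] = Var + (mean)², giving 1: 34.941; 2: 2.64; 3: 3.43056; 4: 35.75.
Overall E[X²] = 0.23·34.941 + 0.41·2.64 + 0.23·3.43056 + 0.13·35.75 = 14.5554.

14.5554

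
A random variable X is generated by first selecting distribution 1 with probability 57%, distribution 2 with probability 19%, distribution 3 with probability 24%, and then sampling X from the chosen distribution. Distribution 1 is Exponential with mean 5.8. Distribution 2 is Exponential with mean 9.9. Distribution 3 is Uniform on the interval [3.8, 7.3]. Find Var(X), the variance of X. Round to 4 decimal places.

Per component, 1: μ=5.8, E[X²]=67.28; 2: μ=9.9, E[X²]=196.02; 3: μ=5.55, E[X²]=31.8233.
E[X] = 0.57·5.8 + 0.19·9.9 + 0.24·5.55 = 6.519.
E[X²] = 0.57·67.28 + 0.19·196.02 + 0.24·31.8233 = 83.231.
Var(X) = E[X²] − (E[X])² = 83.231 − 42.4974 = 40.7336.

40.7336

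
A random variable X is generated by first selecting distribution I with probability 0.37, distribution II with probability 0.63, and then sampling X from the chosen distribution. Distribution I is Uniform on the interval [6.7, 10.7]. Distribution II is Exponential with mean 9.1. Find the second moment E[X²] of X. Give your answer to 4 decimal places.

For each component E[X²] = Var + (mean)², giving I: 77.0233; II: 165.62.
Overall E[X²] = 0.37·77.0233 + 0.63·165.62 = 132.839.

132.8392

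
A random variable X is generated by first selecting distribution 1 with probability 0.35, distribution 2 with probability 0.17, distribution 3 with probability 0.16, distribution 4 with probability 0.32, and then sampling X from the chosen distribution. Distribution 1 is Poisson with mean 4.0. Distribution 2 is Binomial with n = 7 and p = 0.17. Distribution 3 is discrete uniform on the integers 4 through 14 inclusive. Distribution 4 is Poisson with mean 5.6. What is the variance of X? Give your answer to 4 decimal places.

10.4254

Per component, 1: μ=4, E[X²]=20; 2: μ=1.19, E[X²]=2.4038; 3: μ=9, E[X²]=91; 4: μ=5.6, E[X²]=36.96.
E[X] = 0.35·4 + 0.17·1.19 + 0.16·9 + 0.32·5.6 = 4.8343.
E[X²] = 0.35·20 + 0.17·2.4038 + 0.16·91 + 0.32·36.96 = 33.7958.
Var(X) = E[X²] − (E[X])² = 33.7958 − 23.3705 = 10.4254.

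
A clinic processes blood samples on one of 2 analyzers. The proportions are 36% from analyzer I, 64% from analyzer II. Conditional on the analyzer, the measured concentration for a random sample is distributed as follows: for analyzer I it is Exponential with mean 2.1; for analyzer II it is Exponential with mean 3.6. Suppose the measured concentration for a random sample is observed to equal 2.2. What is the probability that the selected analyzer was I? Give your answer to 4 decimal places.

0.3839

Likelihoods f(2.2 | ·): I: 0.167034; II: 0.150763.
Posterior ∝ prior × likelihood. Numerator for I: 0.36·0.167034 = 0.0601323.
Normalizing constant: 0.36·0.167034 + 0.64·0.150763 = 0.156621.
P(I | observation) = 0.0601323 / 0.156621 = 0.383936.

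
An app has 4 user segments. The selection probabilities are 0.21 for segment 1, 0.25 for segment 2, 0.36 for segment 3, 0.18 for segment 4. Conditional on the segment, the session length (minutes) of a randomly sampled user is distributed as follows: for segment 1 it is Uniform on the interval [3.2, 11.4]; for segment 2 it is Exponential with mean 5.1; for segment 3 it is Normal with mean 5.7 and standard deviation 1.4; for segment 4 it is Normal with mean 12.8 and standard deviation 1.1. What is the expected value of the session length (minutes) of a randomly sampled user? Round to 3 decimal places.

7.164

Component means — 1: 7.3; 2: 5.1; 3: 5.7; 4: 12.8.
E[X] = 0.21·7.3 + 0.25·5.1 + 0.36·5.7 + 0.18·12.8 = 7.164.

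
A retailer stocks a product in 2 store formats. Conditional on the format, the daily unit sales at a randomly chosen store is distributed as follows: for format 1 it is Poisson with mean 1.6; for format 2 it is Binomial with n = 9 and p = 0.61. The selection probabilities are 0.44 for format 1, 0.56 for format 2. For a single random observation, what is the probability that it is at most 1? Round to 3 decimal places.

Conditional on each format, P(X ≤ 1): 1: 0.524931; 2: 0.00314698.
By total probability, P(X ≤ 1) = 0.44·0.524931 + 0.56·0.00314698 = 0.232732.

0.233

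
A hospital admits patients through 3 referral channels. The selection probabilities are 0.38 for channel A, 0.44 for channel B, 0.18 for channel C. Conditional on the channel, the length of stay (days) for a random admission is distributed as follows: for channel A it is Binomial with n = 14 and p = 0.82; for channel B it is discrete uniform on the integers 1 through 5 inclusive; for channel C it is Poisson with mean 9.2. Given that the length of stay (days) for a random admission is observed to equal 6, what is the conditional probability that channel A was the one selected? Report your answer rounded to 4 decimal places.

0.0244

Likelihoods P(X=6 | ·): A: 0.00100605; B: 0; C: 0.0850913.
Posterior ∝ prior × likelihood. Numerator for A: 0.38·0.00100605 = 0.000382298.
Normalizing constant: 0.38·0.00100605 + 0.44·0 + 0.18·0.0850913 = 0.0156987.
P(A | observation) = 0.000382298 / 0.0156987 = 0.0243522.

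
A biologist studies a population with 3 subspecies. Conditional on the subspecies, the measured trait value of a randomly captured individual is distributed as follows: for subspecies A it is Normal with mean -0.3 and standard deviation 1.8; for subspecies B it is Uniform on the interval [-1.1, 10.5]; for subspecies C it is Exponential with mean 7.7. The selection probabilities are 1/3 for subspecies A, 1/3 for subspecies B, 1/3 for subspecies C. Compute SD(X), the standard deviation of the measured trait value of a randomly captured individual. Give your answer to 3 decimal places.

5.956

Per component, A: μ=-0.3, E[X²]=3.33; B: μ=4.7, E[X²]=33.3033; C: μ=7.7, E[X²]=118.58.
E[X] = 0.333333·-0.3 + 0.333333·4.7 + 0.333333·7.7 = 4.03333.
E[X²] = 0.333333·3.33 + 0.333333·33.3033 + 0.333333·118.58 = 51.7378.
Var(X) = E[X²] − (E[X])² = 51.7378 − 16.2678 = 35.47.
SD(X) = √35.47 = 5.95567.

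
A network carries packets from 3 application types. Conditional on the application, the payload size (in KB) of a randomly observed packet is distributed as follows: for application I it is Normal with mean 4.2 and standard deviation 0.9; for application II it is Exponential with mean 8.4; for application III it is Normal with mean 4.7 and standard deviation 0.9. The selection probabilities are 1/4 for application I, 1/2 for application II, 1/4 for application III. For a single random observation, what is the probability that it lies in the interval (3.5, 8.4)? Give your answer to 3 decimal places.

Conditional on each application, P(3.5 < X < 8.4): I: 0.781648; II: 0.291361; III: 0.908769.
By total probability, P(3.5 < X < 8.4) = 0.25·0.781648 + 0.5·0.291361 + 0.25·0.908769 = 0.568285.

0.568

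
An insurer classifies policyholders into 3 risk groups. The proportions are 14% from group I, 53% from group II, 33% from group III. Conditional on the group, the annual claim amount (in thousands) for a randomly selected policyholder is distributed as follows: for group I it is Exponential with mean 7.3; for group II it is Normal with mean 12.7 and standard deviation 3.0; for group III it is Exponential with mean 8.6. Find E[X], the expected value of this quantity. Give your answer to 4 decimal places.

Component means — I: 7.3; II: 12.7; III: 8.6.
E[X] = 0.14·7.3 + 0.53·12.7 + 0.33·8.6 = 10.591.

10.5910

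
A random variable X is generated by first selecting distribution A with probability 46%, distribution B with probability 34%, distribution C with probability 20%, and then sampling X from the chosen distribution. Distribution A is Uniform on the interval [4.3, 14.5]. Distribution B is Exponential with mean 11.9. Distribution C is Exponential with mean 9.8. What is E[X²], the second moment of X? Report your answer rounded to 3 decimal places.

For each component E[X²] = Var + (mean)², giving A: 97.03; B: 283.22; C: 192.08.
Overall E[X²] = 0.46·97.03 + 0.34·283.22 + 0.2·192.08 = 179.345.

179.345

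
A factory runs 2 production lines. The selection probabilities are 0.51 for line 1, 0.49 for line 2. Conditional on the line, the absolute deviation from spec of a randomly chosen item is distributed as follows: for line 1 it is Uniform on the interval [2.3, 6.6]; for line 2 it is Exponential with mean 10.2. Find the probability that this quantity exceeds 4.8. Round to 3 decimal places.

Conditional on each line, P(X > 4.8): 1: 0.418605; 2: 0.624635.
By total probability, P(X > 4.8) = 0.51·0.418605 + 0.49·0.624635 = 0.519559.

0.520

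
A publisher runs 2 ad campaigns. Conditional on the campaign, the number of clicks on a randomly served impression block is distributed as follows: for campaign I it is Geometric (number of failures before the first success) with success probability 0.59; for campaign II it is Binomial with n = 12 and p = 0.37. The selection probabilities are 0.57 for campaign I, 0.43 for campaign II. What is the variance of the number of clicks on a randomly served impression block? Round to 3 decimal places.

5.312

Per component, I: μ=0.694915, E[X²]=1.66073; II: μ=4.44, E[X²]=22.5108.
E[X] = 0.57·0.694915 + 0.43·4.44 = 2.3053.
E[X²] = 0.57·1.66073 + 0.43·22.5108 = 10.6263.
Var(X) = E[X²] − (E[X])² = 10.6263 − 5.31442 = 5.31184.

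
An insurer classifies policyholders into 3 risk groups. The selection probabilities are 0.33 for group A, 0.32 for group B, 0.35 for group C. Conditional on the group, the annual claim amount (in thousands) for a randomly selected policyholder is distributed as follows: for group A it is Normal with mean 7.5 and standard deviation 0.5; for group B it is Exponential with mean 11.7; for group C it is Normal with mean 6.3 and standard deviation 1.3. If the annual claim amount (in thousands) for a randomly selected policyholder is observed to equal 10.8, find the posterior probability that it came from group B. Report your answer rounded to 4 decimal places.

Likelihoods f(10.8 | ·): A: 2.77336e-10; B: 0.0339568; C: 0.000767458.
Posterior ∝ prior × likelihood. Numerator for B: 0.32·0.0339568 = 0.0108662.
Normalizing constant: 0.33·2.77336e-10 + 0.32·0.0339568 + 0.35·0.000767458 = 0.0111348.
P(B | observation) = 0.0108662 / 0.0111348 = 0.975876.

0.9759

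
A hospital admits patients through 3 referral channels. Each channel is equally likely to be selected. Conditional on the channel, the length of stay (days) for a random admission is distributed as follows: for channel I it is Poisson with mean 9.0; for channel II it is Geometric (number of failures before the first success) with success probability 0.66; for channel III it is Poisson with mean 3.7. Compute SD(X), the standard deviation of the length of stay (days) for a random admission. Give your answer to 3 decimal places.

Per component, I: μ=9, E[X²]=90; II: μ=0.515152, E[X²]=1.04591; III: μ=3.7, E[X²]=17.39.
E[X] = 0.333333·9 + 0.333333·0.515152 + 0.333333·3.7 = 4.40505.
E[X²] = 0.333333·90 + 0.333333·1.04591 + 0.333333·17.39 = 36.1453.
Var(X) = E[X²] − (E[X])² = 36.1453 − 19.4045 = 16.7408.
SD(X) = √16.7408 = 4.09156.

4.092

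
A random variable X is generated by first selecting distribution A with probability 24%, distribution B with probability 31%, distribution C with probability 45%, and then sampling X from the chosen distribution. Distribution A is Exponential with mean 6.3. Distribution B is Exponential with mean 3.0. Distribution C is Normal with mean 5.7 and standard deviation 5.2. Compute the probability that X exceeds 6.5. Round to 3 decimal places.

0.319

Conditional on each component, P(X > 6.5): A: 0.356384; B: 0.114559; C: 0.438866.
By total probability, P(X > 6.5) = 0.24·0.356384 + 0.31·0.114559 + 0.45·0.438866 = 0.318535.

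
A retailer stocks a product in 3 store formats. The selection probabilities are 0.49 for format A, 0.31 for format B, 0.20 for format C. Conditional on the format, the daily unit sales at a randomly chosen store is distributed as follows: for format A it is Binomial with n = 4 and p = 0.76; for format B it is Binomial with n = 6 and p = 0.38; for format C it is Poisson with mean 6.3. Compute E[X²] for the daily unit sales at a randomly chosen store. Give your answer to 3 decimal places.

16.134

For each component E[X²] = Var + (mean)², giving A: 9.9712; B: 6.612; C: 45.99.
Overall E[X²] = 0.49·9.9712 + 0.31·6.612 + 0.2·45.99 = 16.1336.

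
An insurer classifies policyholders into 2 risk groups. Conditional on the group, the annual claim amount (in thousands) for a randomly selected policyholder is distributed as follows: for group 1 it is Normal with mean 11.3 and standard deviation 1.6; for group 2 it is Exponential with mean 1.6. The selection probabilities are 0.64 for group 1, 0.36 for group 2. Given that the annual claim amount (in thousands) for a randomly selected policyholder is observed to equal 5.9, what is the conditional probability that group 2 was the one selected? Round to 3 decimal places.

0.913

Likelihoods f(5.9 | ·): 1: 0.000838199; 2: 0.0156466.
Posterior ∝ prior × likelihood. Numerator for 2: 0.36·0.0156466 = 0.00563276.
Normalizing constant: 0.64·0.000838199 + 0.36·0.0156466 = 0.00616921.
P(2 | observation) = 0.00563276 / 0.00616921 = 0.913044.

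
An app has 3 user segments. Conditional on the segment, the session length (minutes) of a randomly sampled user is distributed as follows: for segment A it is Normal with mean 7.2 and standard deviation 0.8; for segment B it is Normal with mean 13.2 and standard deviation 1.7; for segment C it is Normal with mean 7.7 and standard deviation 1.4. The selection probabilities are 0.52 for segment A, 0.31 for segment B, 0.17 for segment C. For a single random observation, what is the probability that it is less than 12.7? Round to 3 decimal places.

0.809

Conditional on each segment, P(X < 12.7): A: 1; B: 0.384334; C: 0.999822.
By total probability, P(X < 12.7) = 0.52·1 + 0.31·0.384334 + 0.17·0.999822 = 0.809113.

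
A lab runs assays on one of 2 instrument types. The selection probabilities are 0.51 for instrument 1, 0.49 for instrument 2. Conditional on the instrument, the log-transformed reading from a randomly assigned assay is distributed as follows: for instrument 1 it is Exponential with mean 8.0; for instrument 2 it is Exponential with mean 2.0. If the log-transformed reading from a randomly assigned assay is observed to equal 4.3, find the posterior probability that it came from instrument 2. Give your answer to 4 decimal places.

0.4338

Likelihoods f(4.3 | ·): 1: 0.0730259; 2: 0.0582421.
Posterior ∝ prior × likelihood. Numerator for 2: 0.49·0.0582421 = 0.0285386.
Normalizing constant: 0.51·0.0730259 + 0.49·0.0582421 = 0.0657818.
P(2 | observation) = 0.0285386 / 0.0657818 = 0.433838.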